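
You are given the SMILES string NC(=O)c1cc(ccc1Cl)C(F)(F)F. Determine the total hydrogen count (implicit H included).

5

Walk through each heavy atom and fill implicit hydrogens from standard valence (C 4, N 3, O 2, S 2, halogen 1); for lowercase aromatic atoms, an aromatic c carries 1 H when it has two neighbours and 0 H with three, and aromatic n carries 0 H:
  atom 1: N, bond orders sum to 1 (valence 3) → 2 H
  atom 2: C, bond orders sum to 4 (valence 4) → 0 H
  atom 3: O, bond orders sum to 2 (valence 2) → 0 H
  atom 4: aromatic c, 3 neighbours → 0 H
  atom 5: aromatic c, 2 neighbours → 1 H
  atom 6: aromatic c, 3 neighbours → 0 H
  atom 7: aromatic c, 2 neighbours → 1 H
  atom 8: aromatic c, 2 neighbours → 1 H
  atom 9: aromatic c, 3 neighbours → 0 H
  atom 10: Cl (halogen, monovalent) → 0 H
  atom 11: C, bond orders sum to 4 (valence 4) → 0 H
  atom 12: F (halogen, monovalent) → 0 H
  atom 13: F (halogen, monovalent) → 0 H
  atom 14: F (halogen, monovalent) → 0 H
Total hydrogens: 5.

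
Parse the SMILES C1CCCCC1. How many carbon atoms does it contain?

Count every carbon token in the SMILES (each C, including those in ring-closure positions and inside branches).
Carbon count: 6.

6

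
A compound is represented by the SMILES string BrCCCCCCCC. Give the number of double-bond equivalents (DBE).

Degree of unsaturation = (number of rings) + (number of π bonds).
Ring closures in the SMILES: 0.
π bonds: none → 0 DoU from unsaturation.
Total DoU = 0 + 0 = 0.

0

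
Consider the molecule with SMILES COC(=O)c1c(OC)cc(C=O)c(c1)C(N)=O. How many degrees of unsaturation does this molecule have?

7

Molecular formula: C11H11NO5.
DoU = (2C + 2 + N − H − X) / 2, where X is the halogen count and O/S are ignored.
    = (2·11 + 2 + 1 − 11 − 0) / 2 = 14 / 2 = 7.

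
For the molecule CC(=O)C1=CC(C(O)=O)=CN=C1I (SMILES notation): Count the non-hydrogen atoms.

Every atom symbol written in the SMILES (organic subset) is one heavy atom; implicit H are not written.
Heavy atoms by element → C:8, I:1, N:1, O:3.
Total: 13.

13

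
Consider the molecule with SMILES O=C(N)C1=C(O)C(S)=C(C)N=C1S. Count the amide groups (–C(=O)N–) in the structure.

1

The amide motif appears at heavy-atom position 2 in the SMILES.
Other groups present: 1 hydroxyl, 2 thiol.
Amide count: 1.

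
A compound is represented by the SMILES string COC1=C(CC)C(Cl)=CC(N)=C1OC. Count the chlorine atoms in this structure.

Scan the SMILES for Cl atoms (remember two-letter symbols like Cl and Br are single atoms).
Chlorine count: 1.

1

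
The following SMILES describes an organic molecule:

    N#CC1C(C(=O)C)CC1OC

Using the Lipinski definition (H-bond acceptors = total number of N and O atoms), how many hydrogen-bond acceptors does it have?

N atoms: 1; O atoms: 2.
Lipinski HBA = 1 + 2 = 3.

3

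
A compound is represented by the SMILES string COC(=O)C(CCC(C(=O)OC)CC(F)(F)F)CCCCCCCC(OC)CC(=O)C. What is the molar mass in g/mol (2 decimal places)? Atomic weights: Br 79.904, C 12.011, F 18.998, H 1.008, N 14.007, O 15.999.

First, the molecular formula is C22H37F3O6 (counting implicit H from valence).
  C: 22 × 12.011 = 264.242
  F: 3 × 18.998 = 56.994
  H: 37 × 1.008 = 37.296
  O: 6 × 15.999 = 95.994
Sum: 22×12.011 + 3×18.998 + 37×1.008 + 6×15.999 = 454.526 → 454.53 g/mol.

454.53 g/mol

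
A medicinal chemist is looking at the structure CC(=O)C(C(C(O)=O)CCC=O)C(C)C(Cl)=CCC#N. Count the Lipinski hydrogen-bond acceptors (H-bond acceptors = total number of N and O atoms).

N atoms: 1; O atoms: 4.
Lipinski HBA = 1 + 4 = 5.

5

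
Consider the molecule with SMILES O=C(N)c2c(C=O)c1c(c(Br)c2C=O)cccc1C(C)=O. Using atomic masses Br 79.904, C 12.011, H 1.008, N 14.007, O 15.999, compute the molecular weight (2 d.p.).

First, the molecular formula is C15H10BrNO4 (counting implicit H from valence).
  Br: 1 × 79.904 = 79.904
  C: 15 × 12.011 = 180.165
  H: 10 × 1.008 = 10.080
  N: 1 × 14.007 = 14.007
  O: 4 × 15.999 = 63.996
Sum: 1×79.904 + 15×12.011 + 10×1.008 + 1×14.007 + 4×15.999 = 348.152 → 348.15 g/mol.

348.15 g/mol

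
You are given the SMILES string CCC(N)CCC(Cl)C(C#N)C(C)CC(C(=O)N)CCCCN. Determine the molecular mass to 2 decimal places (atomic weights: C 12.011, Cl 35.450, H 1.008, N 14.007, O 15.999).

344.93 g/mol

First, the molecular formula is C17H33ClN4O (counting implicit H from valence).
  C: 17 × 12.011 = 204.187
  Cl: 1 × 35.450 = 35.450
  H: 33 × 1.008 = 33.264
  N: 4 × 14.007 = 56.028
  O: 1 × 15.999 = 15.999
Sum: 17×12.011 + 1×35.450 + 33×1.008 + 4×14.007 + 1×15.999 = 344.928 → 344.93 g/mol.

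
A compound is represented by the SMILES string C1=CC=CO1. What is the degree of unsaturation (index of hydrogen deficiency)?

3

Molecular formula: C4H4O.
DoU = (2C + 2 + N − H − X) / 2, where X is the halogen count and O/S are ignored.
    = (2·4 + 2 + 0 − 4 − 0) / 2 = 6 / 2 = 3.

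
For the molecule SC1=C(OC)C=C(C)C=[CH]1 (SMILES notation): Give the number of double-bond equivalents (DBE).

Degree of unsaturation = (number of rings) + (number of π bonds).
Ring closures in the SMILES: 1.
π bonds: 3 double bonds (each 1 DoU) → 3 DoU from unsaturation.
Total DoU = 1 + 3 = 4.

4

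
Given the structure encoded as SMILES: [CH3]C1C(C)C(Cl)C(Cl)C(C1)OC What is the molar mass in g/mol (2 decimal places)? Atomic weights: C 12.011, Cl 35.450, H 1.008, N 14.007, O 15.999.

211.13 g/mol

First, the molecular formula is C9H16Cl2O (counting implicit H from valence).
  C: 9 × 12.011 = 108.099
  Cl: 2 × 35.450 = 70.900
  H: 16 × 1.008 = 16.128
  O: 1 × 15.999 = 15.999
Sum: 9×12.011 + 2×35.450 + 16×1.008 + 1×15.999 = 211.126 → 211.13 g/mol.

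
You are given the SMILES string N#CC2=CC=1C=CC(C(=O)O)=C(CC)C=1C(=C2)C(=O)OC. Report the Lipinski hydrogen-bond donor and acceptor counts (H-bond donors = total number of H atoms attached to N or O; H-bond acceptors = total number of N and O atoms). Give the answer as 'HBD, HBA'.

Donors: find every N or O and count the H atoms it carries.
  atom 1 (N): bond orders sum to 3 → 0 H
  atom 10 (O): bond orders sum to 2 → 0 H
  atom 11 (O): bond orders sum to 1 → 1 H
  atom 19 (O): bond orders sum to 2 → 0 H
  atom 20 (O): bond orders sum to 2 → 0 H
Lipinski HBD = 1.
Acceptors: N atoms = 1, O atoms = 4 → HBA = 5.

1, 5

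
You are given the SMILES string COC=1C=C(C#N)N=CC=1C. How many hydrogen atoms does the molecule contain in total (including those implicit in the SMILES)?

8

Walk through each heavy atom and fill implicit hydrogens from standard valence (C 4, N 3, O 2, S 2, halogen 1):
  atom 1: C, bond orders sum to 1 (valence 4) → 3 H
  atom 2: O, bond orders sum to 2 (valence 2) → 0 H
  atom 3: C, bond orders sum to 4 (valence 4) → 0 H
  atom 4: C, bond orders sum to 3 (valence 4) → 1 H
  atom 5: C, bond orders sum to 4 (valence 4) → 0 H
  atom 6: C, bond orders sum to 4 (valence 4) → 0 H
  atom 7: N, bond orders sum to 3 (valence 3) → 0 H
  atom 8: N, bond orders sum to 3 (valence 3) → 0 H
  atom 9: C, bond orders sum to 3 (valence 4) → 1 H
  atom 10: C, bond orders sum to 4 (valence 4) → 0 H
  atom 11: C, bond orders sum to 1 (valence 4) → 3 H
Total hydrogens: 8.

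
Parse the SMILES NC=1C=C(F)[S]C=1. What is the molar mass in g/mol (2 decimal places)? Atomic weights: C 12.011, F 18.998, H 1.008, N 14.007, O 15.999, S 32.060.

117.14 g/mol

First, the molecular formula is C4H4FNS (counting implicit H from valence).
  C: 4 × 12.011 = 48.044
  F: 1 × 18.998 = 18.998
  H: 4 × 1.008 = 4.032
  N: 1 × 14.007 = 14.007
  S: 1 × 32.060 = 32.060
Sum: 4×12.011 + 1×18.998 + 4×1.008 + 1×14.007 + 1×32.060 = 117.141 → 117.14 g/mol.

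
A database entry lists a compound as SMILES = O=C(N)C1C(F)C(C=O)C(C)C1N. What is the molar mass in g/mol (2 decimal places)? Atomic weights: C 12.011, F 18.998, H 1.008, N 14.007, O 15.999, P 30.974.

First, the molecular formula is C8H13FN2O2 (counting implicit H from valence).
  C: 8 × 12.011 = 96.088
  F: 1 × 18.998 = 18.998
  H: 13 × 1.008 = 13.104
  N: 2 × 14.007 = 28.014
  O: 2 × 15.999 = 31.998
Sum: 8×12.011 + 1×18.998 + 13×1.008 + 2×14.007 + 2×15.999 = 188.202 → 188.20 g/mol.

188.20 g/mol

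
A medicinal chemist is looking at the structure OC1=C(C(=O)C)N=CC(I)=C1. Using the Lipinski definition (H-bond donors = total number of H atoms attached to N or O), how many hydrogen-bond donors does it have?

1

Donors: find every N or O and count the H atoms it carries.
  atom 1 (O): bond orders sum to 1 → 1 H
  atom 5 (O): bond orders sum to 2 → 0 H
  atom 7 (N): bond orders sum to 3 → 0 H
Lipinski HBD = 1.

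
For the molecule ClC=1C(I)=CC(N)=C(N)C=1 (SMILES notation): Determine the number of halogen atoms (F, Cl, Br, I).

Halogen atoms appear at heavy-atom positions 1, 4 (1×Cl, 1×I).
Other groups present: 2 primary amine.
Halogen count: 2.

2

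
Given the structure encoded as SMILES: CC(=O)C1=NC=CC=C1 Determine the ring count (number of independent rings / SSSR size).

1

In SMILES, each pair of matching ring-closure digits denotes one ring-closing bond; the number of such bonds equals the number of independent rings.
Ring-closure bonds here: 1.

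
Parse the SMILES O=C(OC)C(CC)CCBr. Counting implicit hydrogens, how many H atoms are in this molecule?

Walk through each heavy atom and fill implicit hydrogens from standard valence (C 4, N 3, O 2, S 2, halogen 1):
  atom 1: O, bond orders sum to 2 (valence 2) → 0 H
  atom 2: C, bond orders sum to 4 (valence 4) → 0 H
  atom 3: O, bond orders sum to 2 (valence 2) → 0 H
  atom 4: C, bond orders sum to 1 (valence 4) → 3 H
  atom 5: C, bond orders sum to 3 (valence 4) → 1 H
  atom 6: C, bond orders sum to 2 (valence 4) → 2 H
  atom 7: C, bond orders sum to 1 (valence 4) → 3 H
  atom 8: C, bond orders sum to 2 (valence 4) → 2 H
  atom 9: C, bond orders sum to 2 (valence 4) → 2 H
  atom 10: Br (halogen, monovalent) → 0 H
Total hydrogens: 13.

13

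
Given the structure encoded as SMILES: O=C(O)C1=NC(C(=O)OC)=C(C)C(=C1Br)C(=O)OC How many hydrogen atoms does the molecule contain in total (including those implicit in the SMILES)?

10

Walk through each heavy atom and fill implicit hydrogens from standard valence (C 4, N 3, O 2, S 2, halogen 1):
  atom 1: O, bond orders sum to 2 (valence 2) → 0 H
  atom 2: C, bond orders sum to 4 (valence 4) → 0 H
  atom 3: O, bond orders sum to 1 (valence 2) → 1 H
  atom 4: C, bond orders sum to 4 (valence 4) → 0 H
  atom 5: N, bond orders sum to 3 (valence 3) → 0 H
  atom 6: C, bond orders sum to 4 (valence 4) → 0 H
  atom 7: C, bond orders sum to 4 (valence 4) → 0 H
  atom 8: O, bond orders sum to 2 (valence 2) → 0 H
  atom 9: O, bond orders sum to 2 (valence 2) → 0 H
  atom 10: C, bond orders sum to 1 (valence 4) → 3 H
  atom 11: C, bond orders sum to 4 (valence 4) → 0 H
  atom 12: C, bond orders sum to 1 (valence 4) → 3 H
  atom 13: C, bond orders sum to 4 (valence 4) → 0 H
  atom 14: C, bond orders sum to 4 (valence 4) → 0 H
  atom 15: Br (halogen, monovalent) → 0 H
  atom 16: C, bond orders sum to 4 (valence 4) → 0 H
  atom 17: O, bond orders sum to 2 (valence 2) → 0 H
  atom 18: O, bond orders sum to 2 (valence 2) → 0 H
  atom 19: C, bond orders sum to 1 (valence 4) → 3 H
Total hydrogens: 10.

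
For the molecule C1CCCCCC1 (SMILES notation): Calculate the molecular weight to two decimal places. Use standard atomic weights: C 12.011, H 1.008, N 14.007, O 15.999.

98.19 g/mol

First, the molecular formula is C7H14 (counting implicit H from valence).
  C: 7 × 12.011 = 84.077
  H: 14 × 1.008 = 14.112
Sum: 7×12.011 + 14×1.008 = 98.189 → 98.19 g/mol.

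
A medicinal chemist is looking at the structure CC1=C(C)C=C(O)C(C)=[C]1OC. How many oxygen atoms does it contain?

2

Scan the SMILES for O atoms (remember two-letter symbols like Cl and Br are single atoms).
Oxygen count: 2.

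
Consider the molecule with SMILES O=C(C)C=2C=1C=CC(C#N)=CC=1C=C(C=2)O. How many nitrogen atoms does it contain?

Scan the SMILES for N atoms (remember two-letter symbols like Cl and Br are single atoms).
Nitrogen count: 1.

1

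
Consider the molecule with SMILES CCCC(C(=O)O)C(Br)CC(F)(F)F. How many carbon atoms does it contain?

8

Count every carbon token in the SMILES (each C, including those in ring-closure positions and inside branches).
Carbon count: 8.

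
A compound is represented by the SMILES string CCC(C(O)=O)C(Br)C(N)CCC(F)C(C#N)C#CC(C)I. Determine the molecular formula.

Walk through each heavy atom and fill implicit hydrogens from standard valence (C 4, N 3, O 2, S 2, halogen 1):
  atom 1: C, bond orders sum to 1 (valence 4) → 3 H
  atom 2: C, bond orders sum to 2 (valence 4) → 2 H
  atom 3: C, bond orders sum to 3 (valence 4) → 1 H
  atom 4: C, bond orders sum to 4 (valence 4) → 0 H
  atom 5: O, bond orders sum to 1 (valence 2) → 1 H
  atom 6: O, bond orders sum to 2 (valence 2) → 0 H
  atom 7: C, bond orders sum to 3 (valence 4) → 1 H
  atom 8: Br (halogen, monovalent) → 0 H
  atom 9: C, bond orders sum to 3 (valence 4) → 1 H
  atom 10: N, bond orders sum to 1 (valence 3) → 2 H
  atom 11: C, bond orders sum to 2 (valence 4) → 2 H
  atom 12: C, bond orders sum to 2 (valence 4) → 2 H
  atom 13: C, bond orders sum to 3 (valence 4) → 1 H
  atom 14: F (halogen, monovalent) → 0 H
  atom 15: C, bond orders sum to 3 (valence 4) → 1 H
  atom 16: C, bond orders sum to 4 (valence 4) → 0 H
  atom 17: N, bond orders sum to 3 (valence 3) → 0 H
  atom 18: C, bond orders sum to 4 (valence 4) → 0 H
  atom 19: C, bond orders sum to 4 (valence 4) → 0 H
  atom 20: C, bond orders sum to 3 (valence 4) → 1 H
  atom 21: C, bond orders sum to 1 (valence 4) → 3 H
  atom 22: I (halogen, monovalent) → 0 H
Totals → C:15, H:21, Br:1, F:1, I:1, N:2, O:2.
In Hill order: C15H21BrFIN2O2.

C15H21BrFIN2O2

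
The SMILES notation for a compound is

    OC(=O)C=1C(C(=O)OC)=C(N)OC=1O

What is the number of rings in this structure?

1

In SMILES, each pair of matching ring-closure digits denotes one ring-closing bond; the number of such bonds equals the number of independent rings.
Ring-closure bonds here: 1.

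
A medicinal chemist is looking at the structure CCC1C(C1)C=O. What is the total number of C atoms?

6

Count every carbon token in the SMILES (each C, including those in ring-closure positions and inside branches).
Carbon count: 6.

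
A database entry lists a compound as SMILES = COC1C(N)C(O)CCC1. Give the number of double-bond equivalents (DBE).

1

Degree of unsaturation = (number of rings) + (number of π bonds).
Ring closures in the SMILES: 1.
π bonds: none → 0 DoU from unsaturation.
Total DoU = 1 + 0 = 1.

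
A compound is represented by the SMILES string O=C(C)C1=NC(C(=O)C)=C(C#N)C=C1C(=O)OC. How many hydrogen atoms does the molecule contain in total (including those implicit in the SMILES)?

Walk through each heavy atom and fill implicit hydrogens from standard valence (C 4, N 3, O 2, S 2, halogen 1):
  atom 1: O, bond orders sum to 2 (valence 2) → 0 H
  atom 2: C, bond orders sum to 4 (valence 4) → 0 H
  atom 3: C, bond orders sum to 1 (valence 4) → 3 H
  atom 4: C, bond orders sum to 4 (valence 4) → 0 H
  atom 5: N, bond orders sum to 3 (valence 3) → 0 H
  atom 6: C, bond orders sum to 4 (valence 4) → 0 H
  atom 7: C, bond orders sum to 4 (valence 4) → 0 H
  atom 8: O, bond orders sum to 2 (valence 2) → 0 H
  atom 9: C, bond orders sum to 1 (valence 4) → 3 H
  atom 10: C, bond orders sum to 4 (valence 4) → 0 H
  atom 11: C, bond orders sum to 4 (valence 4) → 0 H
  atom 12: N, bond orders sum to 3 (valence 3) → 0 H
  atom 13: C, bond orders sum to 3 (valence 4) → 1 H
  atom 14: C, bond orders sum to 4 (valence 4) → 0 H
  atom 15: C, bond orders sum to 4 (valence 4) → 0 H
  atom 16: O, bond orders sum to 2 (valence 2) → 0 H
  atom 17: O, bond orders sum to 2 (valence 2) → 0 H
  atom 18: C, bond orders sum to 1 (valence 4) → 3 H
Total hydrogens: 10.

10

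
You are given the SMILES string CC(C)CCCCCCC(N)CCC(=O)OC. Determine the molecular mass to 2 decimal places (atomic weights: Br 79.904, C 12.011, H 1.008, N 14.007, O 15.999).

First, the molecular formula is C14H29NO2 (counting implicit H from valence).
  C: 14 × 12.011 = 168.154
  H: 29 × 1.008 = 29.232
  N: 1 × 14.007 = 14.007
  O: 2 × 15.999 = 31.998
Sum: 14×12.011 + 29×1.008 + 1×14.007 + 2×15.999 = 243.391 → 243.39 g/mol.

243.39 g/mol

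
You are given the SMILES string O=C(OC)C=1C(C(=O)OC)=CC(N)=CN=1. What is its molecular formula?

C9H10N2O4

Walk through each heavy atom and fill implicit hydrogens from standard valence (C 4, N 3, O 2, S 2, halogen 1):
  atom 1: O, bond orders sum to 2 (valence 2) → 0 H
  atom 2: C, bond orders sum to 4 (valence 4) → 0 H
  atom 3: O, bond orders sum to 2 (valence 2) → 0 H
  atom 4: C, bond orders sum to 1 (valence 4) → 3 H
  atom 5: C, bond orders sum to 4 (valence 4) → 0 H
  atom 6: C, bond orders sum to 4 (valence 4) → 0 H
  atom 7: C, bond orders sum to 4 (valence 4) → 0 H
  atom 8: O, bond orders sum to 2 (valence 2) → 0 H
  atom 9: O, bond orders sum to 2 (valence 2) → 0 H
  atom 10: C, bond orders sum to 1 (valence 4) → 3 H
  atom 11: C, bond orders sum to 3 (valence 4) → 1 H
  atom 12: C, bond orders sum to 4 (valence 4) → 0 H
  atom 13: N, bond orders sum to 1 (valence 3) → 2 H
  atom 14: C, bond orders sum to 3 (valence 4) → 1 H
  atom 15: N, bond orders sum to 3 (valence 3) → 0 H
Totals → C:9, H:10, N:2, O:4.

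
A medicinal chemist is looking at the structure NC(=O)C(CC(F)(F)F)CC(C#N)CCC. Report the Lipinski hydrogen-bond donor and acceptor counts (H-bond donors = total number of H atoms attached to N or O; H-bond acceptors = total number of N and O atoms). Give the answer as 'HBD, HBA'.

Donors: find every N or O and count the H atoms it carries.
  atom 1 (N): bond orders sum to 1 → 2 H
  atom 3 (O): bond orders sum to 2 → 0 H
  atom 13 (N): bond orders sum to 3 → 0 H
Lipinski HBD = 2.
Acceptors: N atoms = 2, O atoms = 1 → HBA = 3.

2, 3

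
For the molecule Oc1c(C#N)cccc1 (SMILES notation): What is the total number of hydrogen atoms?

Walk through each heavy atom and fill implicit hydrogens from standard valence (C 4, N 3, O 2, S 2, halogen 1); for lowercase aromatic atoms, an aromatic c carries 1 H when it has two neighbours and 0 H with three, and aromatic n carries 0 H:
  atom 1: O, bond orders sum to 1 (valence 2) → 1 H
  atom 2: aromatic c, 3 neighbours → 0 H
  atom 3: aromatic c, 3 neighbours → 0 H
  atom 4: C, bond orders sum to 4 (valence 4) → 0 H
  atom 5: N, bond orders sum to 3 (valence 3) → 0 H
  atom 6: aromatic c, 2 neighbours → 1 H
  atom 7: aromatic c, 2 neighbours → 1 H
  atom 8: aromatic c, 2 neighbours → 1 H
  atom 9: aromatic c, 2 neighbours → 1 H
Total hydrogens: 5.

5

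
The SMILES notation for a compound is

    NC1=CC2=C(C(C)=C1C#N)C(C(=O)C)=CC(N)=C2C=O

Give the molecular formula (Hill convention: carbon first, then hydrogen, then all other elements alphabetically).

Walk through each heavy atom and fill implicit hydrogens from standard valence (C 4, N 3, O 2, S 2, halogen 1):
  atom 1: N, bond orders sum to 1 (valence 3) → 2 H
  atom 2: C, bond orders sum to 4 (valence 4) → 0 H
  atom 3: C, bond orders sum to 3 (valence 4) → 1 H
  atom 4: C, bond orders sum to 4 (valence 4) → 0 H
  atom 5: C, bond orders sum to 4 (valence 4) → 0 H
  atom 6: C, bond orders sum to 4 (valence 4) → 0 H
  atom 7: C, bond orders sum to 1 (valence 4) → 3 H
  atom 8: C, bond orders sum to 4 (valence 4) → 0 H
  atom 9: C, bond orders sum to 4 (valence 4) → 0 H
  atom 10: N, bond orders sum to 3 (valence 3) → 0 H
  atom 11: C, bond orders sum to 4 (valence 4) → 0 H
  atom 12: C, bond orders sum to 4 (valence 4) → 0 H
  atom 13: O, bond orders sum to 2 (valence 2) → 0 H
  atom 14: C, bond orders sum to 1 (valence 4) → 3 H
  atom 15: C, bond orders sum to 3 (valence 4) → 1 H
  atom 16: C, bond orders sum to 4 (valence 4) → 0 H
  atom 17: N, bond orders sum to 1 (valence 3) → 2 H
  atom 18: C, bond orders sum to 4 (valence 4) → 0 H
  atom 19: C, bond orders sum to 3 (valence 4) → 1 H
  atom 20: O, bond orders sum to 2 (valence 2) → 0 H
Totals → C:15, H:13, N:3, O:2.

C15H13N3O2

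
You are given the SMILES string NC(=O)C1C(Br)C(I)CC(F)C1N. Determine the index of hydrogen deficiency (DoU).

2

Molecular formula: C7H11BrFIN2O.
DoU = (2C + 2 + N − H − X) / 2, where X is the halogen count and O/S are ignored.
    = (2·7 + 2 + 2 − 11 − 3) / 2 = 4 / 2 = 2.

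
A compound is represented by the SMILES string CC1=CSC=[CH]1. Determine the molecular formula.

Walk through each heavy atom and fill implicit hydrogens from standard valence (C 4, N 3, O 2, S 2, halogen 1):
  atom 1: C, bond orders sum to 1 (valence 4) → 3 H
  atom 2: C, bond orders sum to 4 (valence 4) → 0 H
  atom 3: C, bond orders sum to 3 (valence 4) → 1 H
  atom 4: S, bond orders sum to 2 (valence 2) → 0 H
  atom 5: C, bond orders sum to 3 (valence 4) → 1 H
  atom 6: C with explicit H count 1
Totals → C:5, H:6, S:1.
In Hill order: C5H6S.

C5H6S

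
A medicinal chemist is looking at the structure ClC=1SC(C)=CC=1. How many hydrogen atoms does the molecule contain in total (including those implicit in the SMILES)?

Walk through each heavy atom and fill implicit hydrogens from standard valence (C 4, N 3, O 2, S 2, halogen 1):
  atom 1: Cl (halogen, monovalent) → 0 H
  atom 2: C, bond orders sum to 4 (valence 4) → 0 H
  atom 3: S, bond orders sum to 2 (valence 2) → 0 H
  atom 4: C, bond orders sum to 4 (valence 4) → 0 H
  atom 5: C, bond orders sum to 1 (valence 4) → 3 H
  atom 6: C, bond orders sum to 3 (valence 4) → 1 H
  atom 7: C, bond orders sum to 3 (valence 4) → 1 H
Total hydrogens: 5.

5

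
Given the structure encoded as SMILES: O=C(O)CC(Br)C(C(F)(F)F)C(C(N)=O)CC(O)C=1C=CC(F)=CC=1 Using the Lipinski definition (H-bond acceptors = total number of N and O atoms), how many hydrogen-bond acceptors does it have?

N atoms: 1; O atoms: 4.
Lipinski HBA = 1 + 4 = 5.

5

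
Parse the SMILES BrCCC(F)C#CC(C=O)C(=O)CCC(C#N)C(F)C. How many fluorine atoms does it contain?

2

Scan the SMILES for F atoms (remember two-letter symbols like Cl and Br are single atoms).
Fluorine count: 2.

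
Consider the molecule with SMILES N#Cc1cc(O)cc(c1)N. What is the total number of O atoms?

Scan the SMILES for O atoms (remember two-letter symbols like Cl and Br are single atoms).
Oxygen count: 1.

1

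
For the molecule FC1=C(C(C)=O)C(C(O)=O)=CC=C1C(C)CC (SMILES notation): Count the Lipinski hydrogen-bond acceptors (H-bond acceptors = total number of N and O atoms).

N atoms: 0; O atoms: 3.
Lipinski HBA = 0 + 3 = 3.

3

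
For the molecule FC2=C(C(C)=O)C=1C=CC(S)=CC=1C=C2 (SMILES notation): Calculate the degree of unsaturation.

Molecular formula: C12H9FOS.
DoU = (2C + 2 + N − H − X) / 2, where X is the halogen count and O/S are ignored.
    = (2·12 + 2 + 0 − 9 − 1) / 2 = 16 / 2 = 8.

8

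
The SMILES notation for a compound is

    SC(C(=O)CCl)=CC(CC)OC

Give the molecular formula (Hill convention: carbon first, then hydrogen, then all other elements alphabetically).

C8H13ClO2S

Walk through each heavy atom and fill implicit hydrogens from standard valence (C 4, N 3, O 2, S 2, halogen 1):
  atom 1: S, bond orders sum to 1 (valence 2) → 1 H
  atom 2: C, bond orders sum to 4 (valence 4) → 0 H
  atom 3: C, bond orders sum to 4 (valence 4) → 0 H
  atom 4: O, bond orders sum to 2 (valence 2) → 0 H
  atom 5: C, bond orders sum to 2 (valence 4) → 2 H
  atom 6: Cl (halogen, monovalent) → 0 H
  atom 7: C, bond orders sum to 3 (valence 4) → 1 H
  atom 8: C, bond orders sum to 3 (valence 4) → 1 H
  atom 9: C, bond orders sum to 2 (valence 4) → 2 H
  atom 10: C, bond orders sum to 1 (valence 4) → 3 H
  atom 11: O, bond orders sum to 2 (valence 2) → 0 H
  atom 12: C, bond orders sum to 1 (valence 4) → 3 H
Totals → C:8, H:13, Cl:1, O:2, S:1.
In Hill order: C8H13ClO2S.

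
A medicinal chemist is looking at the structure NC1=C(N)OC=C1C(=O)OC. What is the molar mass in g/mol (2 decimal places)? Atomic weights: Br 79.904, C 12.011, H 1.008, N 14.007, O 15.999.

156.14 g/mol

First, the molecular formula is C6H8N2O3 (counting implicit H from valence).
  C: 6 × 12.011 = 72.066
  H: 8 × 1.008 = 8.064
  N: 2 × 14.007 = 28.014
  O: 3 × 15.999 = 47.997
Sum: 6×12.011 + 8×1.008 + 2×14.007 + 3×15.999 = 156.141 → 156.14 g/mol.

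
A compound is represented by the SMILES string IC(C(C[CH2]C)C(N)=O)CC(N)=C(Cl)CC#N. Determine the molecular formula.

Walk through each heavy atom and fill implicit hydrogens from standard valence (C 4, N 3, O 2, S 2, halogen 1):
  atom 1: I (halogen, monovalent) → 0 H
  atom 2: C, bond orders sum to 3 (valence 4) → 1 H
  atom 3: C, bond orders sum to 3 (valence 4) → 1 H
  atom 4: C, bond orders sum to 2 (valence 4) → 2 H
  atom 5: C with explicit H count 2
  atom 6: C, bond orders sum to 1 (valence 4) → 3 H
  atom 7: C, bond orders sum to 4 (valence 4) → 0 H
  atom 8: N, bond orders sum to 1 (valence 3) → 2 H
  atom 9: O, bond orders sum to 2 (valence 2) → 0 H
  atom 10: C, bond orders sum to 2 (valence 4) → 2 H
  atom 11: C, bond orders sum to 4 (valence 4) → 0 H
  atom 12: N, bond orders sum to 1 (valence 3) → 2 H
  atom 13: C, bond orders sum to 4 (valence 4) → 0 H
  atom 14: Cl (halogen, monovalent) → 0 H
  atom 15: C, bond orders sum to 2 (valence 4) → 2 H
  atom 16: C, bond orders sum to 4 (valence 4) → 0 H
  atom 17: N, bond orders sum to 3 (valence 3) → 0 H
Totals → C:11, H:17, Cl:1, I:1, N:3, O:1.

C11H17ClIN3O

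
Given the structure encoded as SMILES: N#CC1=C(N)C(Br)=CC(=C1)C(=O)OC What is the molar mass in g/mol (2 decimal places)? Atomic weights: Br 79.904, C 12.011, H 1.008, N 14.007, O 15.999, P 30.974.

First, the molecular formula is C9H7BrN2O2 (counting implicit H from valence).
  Br: 1 × 79.904 = 79.904
  C: 9 × 12.011 = 108.099
  H: 7 × 1.008 = 7.056
  N: 2 × 14.007 = 28.014
  O: 2 × 15.999 = 31.998
Sum: 1×79.904 + 9×12.011 + 7×1.008 + 2×14.007 + 2×15.999 = 255.071 → 255.07 g/mol.

255.07 g/mol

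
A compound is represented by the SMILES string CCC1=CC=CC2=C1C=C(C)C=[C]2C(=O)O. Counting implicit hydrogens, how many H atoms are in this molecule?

14

Walk through each heavy atom and fill implicit hydrogens from standard valence (C 4, N 3, O 2, S 2, halogen 1):
  atom 1: C, bond orders sum to 1 (valence 4) → 3 H
  atom 2: C, bond orders sum to 2 (valence 4) → 2 H
  atom 3: C, bond orders sum to 4 (valence 4) → 0 H
  atom 4: C, bond orders sum to 3 (valence 4) → 1 H
  atom 5: C, bond orders sum to 3 (valence 4) → 1 H
  atom 6: C, bond orders sum to 3 (valence 4) → 1 H
  atom 7: C, bond orders sum to 4 (valence 4) → 0 H
  atom 8: C, bond orders sum to 4 (valence 4) → 0 H
  atom 9: C, bond orders sum to 3 (valence 4) → 1 H
  atom 10: C, bond orders sum to 4 (valence 4) → 0 H
  atom 11: C, bond orders sum to 1 (valence 4) → 3 H
  atom 12: C, bond orders sum to 3 (valence 4) → 1 H
  atom 13: C with explicit H count 0
  atom 14: C, bond orders sum to 4 (valence 4) → 0 H
  atom 15: O, bond orders sum to 2 (valence 2) → 0 H
  atom 16: O, bond orders sum to 1 (valence 2) → 1 H
Total hydrogens: 14.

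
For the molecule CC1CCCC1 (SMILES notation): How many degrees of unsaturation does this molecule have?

1

Degree of unsaturation = (number of rings) + (number of π bonds).
Ring closures in the SMILES: 1.
π bonds: none → 0 DoU from unsaturation.
Total DoU = 1 + 0 = 1.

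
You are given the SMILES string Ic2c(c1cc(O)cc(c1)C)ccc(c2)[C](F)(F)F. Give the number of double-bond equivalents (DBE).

8

Molecular formula: C14H10F3IO.
DoU = (2C + 2 + N − H − X) / 2, where X is the halogen count and O/S are ignored.
    = (2·14 + 2 + 0 − 10 − 4) / 2 = 16 / 2 = 8.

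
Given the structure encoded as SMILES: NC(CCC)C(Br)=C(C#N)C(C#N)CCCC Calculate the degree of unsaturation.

5

Molecular formula: C13H20BrN3.
DoU = (2C + 2 + N − H − X) / 2, where X is the halogen count and O/S are ignored.
    = (2·13 + 2 + 3 − 20 − 1) / 2 = 10 / 2 = 5.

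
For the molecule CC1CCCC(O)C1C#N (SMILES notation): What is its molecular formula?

Walk through each heavy atom and fill implicit hydrogens from standard valence (C 4, N 3, O 2, S 2, halogen 1):
  atom 1: C, bond orders sum to 1 (valence 4) → 3 H
  atom 2: C, bond orders sum to 3 (valence 4) → 1 H
  atom 3: C, bond orders sum to 2 (valence 4) → 2 H
  atom 4: C, bond orders sum to 2 (valence 4) → 2 H
  atom 5: C, bond orders sum to 2 (valence 4) → 2 H
  atom 6: C, bond orders sum to 3 (valence 4) → 1 H
  atom 7: O, bond orders sum to 1 (valence 2) → 1 H
  atom 8: C, bond orders sum to 3 (valence 4) → 1 H
  atom 9: C, bond orders sum to 4 (valence 4) → 0 H
  atom 10: N, bond orders sum to 3 (valence 3) → 0 H
Totals → C:8, H:13, N:1, O:1.
In Hill order: C8H13NO.

C8H13NO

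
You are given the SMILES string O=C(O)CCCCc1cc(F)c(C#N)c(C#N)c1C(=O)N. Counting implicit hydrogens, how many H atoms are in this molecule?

Walk through each heavy atom and fill implicit hydrogens from standard valence (C 4, N 3, O 2, S 2, halogen 1); for lowercase aromatic atoms, an aromatic c carries 1 H when it has two neighbours and 0 H with three, and aromatic n carries 0 H:
  atom 1: O, bond orders sum to 2 (valence 2) → 0 H
  atom 2: C, bond orders sum to 4 (valence 4) → 0 H
  atom 3: O, bond orders sum to 1 (valence 2) → 1 H
  atom 4: C, bond orders sum to 2 (valence 4) → 2 H
  atom 5: C, bond orders sum to 2 (valence 4) → 2 H
  atom 6: C, bond orders sum to 2 (valence 4) → 2 H
  atom 7: C, bond orders sum to 2 (valence 4) → 2 H
  atom 8: aromatic c, 3 neighbours → 0 H
  atom 9: aromatic c, 2 neighbours → 1 H
  atom 10: aromatic c, 3 neighbours → 0 H
  atom 11: F (halogen, monovalent) → 0 H
  atom 12: aromatic c, 3 neighbours → 0 H
  atom 13: C, bond orders sum to 4 (valence 4) → 0 H
  atom 14: N, bond orders sum to 3 (valence 3) → 0 H
  atom 15: aromatic c, 3 neighbours → 0 H
  atom 16: C, bond orders sum to 4 (valence 4) → 0 H
  atom 17: N, bond orders sum to 3 (valence 3) → 0 H
  atom 18: aromatic c, 3 neighbours → 0 H
  atom 19: C, bond orders sum to 4 (valence 4) → 0 H
  atom 20: O, bond orders sum to 2 (valence 2) → 0 H
  atom 21: N, bond orders sum to 1 (valence 3) → 2 H
Total hydrogens: 12.

12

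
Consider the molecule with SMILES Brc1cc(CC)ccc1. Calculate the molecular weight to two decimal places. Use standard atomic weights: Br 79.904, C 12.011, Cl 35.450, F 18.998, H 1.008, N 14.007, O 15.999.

185.06 g/mol

First, the molecular formula is C8H9Br (counting implicit H from valence).
  Br: 1 × 79.904 = 79.904
  C: 8 × 12.011 = 96.088
  H: 9 × 1.008 = 9.072
Sum: 1×79.904 + 8×12.011 + 9×1.008 = 185.064 → 185.06 g/mol.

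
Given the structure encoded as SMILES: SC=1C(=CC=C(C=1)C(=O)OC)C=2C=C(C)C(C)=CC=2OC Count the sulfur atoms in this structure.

1

Scan the SMILES for S atoms (remember two-letter symbols like Cl and Br are single atoms).
Sulfur count: 1.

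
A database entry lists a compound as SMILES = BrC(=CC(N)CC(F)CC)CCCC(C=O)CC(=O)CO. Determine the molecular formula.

Walk through each heavy atom and fill implicit hydrogens from standard valence (C 4, N 3, O 2, S 2, halogen 1):
  atom 1: Br (halogen, monovalent) → 0 H
  atom 2: C, bond orders sum to 4 (valence 4) → 0 H
  atom 3: C, bond orders sum to 3 (valence 4) → 1 H
  atom 4: C, bond orders sum to 3 (valence 4) → 1 H
  atom 5: N, bond orders sum to 1 (valence 3) → 2 H
  atom 6: C, bond orders sum to 2 (valence 4) → 2 H
  atom 7: C, bond orders sum to 3 (valence 4) → 1 H
  atom 8: F (halogen, monovalent) → 0 H
  atom 9: C, bond orders sum to 2 (valence 4) → 2 H
  atom 10: C, bond orders sum to 1 (valence 4) → 3 H
  atom 11: C, bond orders sum to 2 (valence 4) → 2 H
  atom 12: C, bond orders sum to 2 (valence 4) → 2 H
  atom 13: C, bond orders sum to 2 (valence 4) → 2 H
  atom 14: C, bond orders sum to 3 (valence 4) → 1 H
  atom 15: C, bond orders sum to 3 (valence 4) → 1 H
  atom 16: O, bond orders sum to 2 (valence 2) → 0 H
  atom 17: C, bond orders sum to 2 (valence 4) → 2 H
  atom 18: C, bond orders sum to 4 (valence 4) → 0 H
  atom 19: O, bond orders sum to 2 (valence 2) → 0 H
  atom 20: C, bond orders sum to 2 (valence 4) → 2 H
  atom 21: O, bond orders sum to 1 (valence 2) → 1 H
Totals → C:15, H:25, Br:1, F:1, N:1, O:3.
In Hill order: C15H25BrFNO3.

C15H25BrFNO3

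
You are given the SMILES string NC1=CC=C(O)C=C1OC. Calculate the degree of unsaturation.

Degree of unsaturation = (number of rings) + (number of π bonds).
Ring closures in the SMILES: 1.
π bonds: 3 double bonds (each 1 DoU) → 3 DoU from unsaturation.
Total DoU = 1 + 3 = 4.

4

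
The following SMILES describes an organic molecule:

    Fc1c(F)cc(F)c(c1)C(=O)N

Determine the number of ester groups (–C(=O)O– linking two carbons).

Scan the SMILES for the ester motif — none present.
Groups that are present: 1 amide.

0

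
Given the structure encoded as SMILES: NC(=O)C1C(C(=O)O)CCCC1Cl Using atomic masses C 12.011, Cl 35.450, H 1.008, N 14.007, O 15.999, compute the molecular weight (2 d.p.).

205.64 g/mol

First, the molecular formula is C8H12ClNO3 (counting implicit H from valence).
  C: 8 × 12.011 = 96.088
  Cl: 1 × 35.450 = 35.450
  H: 12 × 1.008 = 12.096
  N: 1 × 14.007 = 14.007
  O: 3 × 15.999 = 47.997
Sum: 8×12.011 + 1×35.450 + 12×1.008 + 1×14.007 + 3×15.999 = 205.638 → 205.64 g/mol.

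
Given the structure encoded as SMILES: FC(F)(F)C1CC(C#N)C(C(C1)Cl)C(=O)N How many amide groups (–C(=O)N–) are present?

1

The amide motif appears at heavy-atom position 14 in the SMILES.
Other groups present: 1 nitrile.
Amide count: 1.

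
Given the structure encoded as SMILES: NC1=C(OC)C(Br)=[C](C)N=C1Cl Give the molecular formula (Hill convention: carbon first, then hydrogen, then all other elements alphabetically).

Walk through each heavy atom and fill implicit hydrogens from standard valence (C 4, N 3, O 2, S 2, halogen 1):
  atom 1: N, bond orders sum to 1 (valence 3) → 2 H
  atom 2: C, bond orders sum to 4 (valence 4) → 0 H
  atom 3: C, bond orders sum to 4 (valence 4) → 0 H
  atom 4: O, bond orders sum to 2 (valence 2) → 0 H
  atom 5: C, bond orders sum to 1 (valence 4) → 3 H
  atom 6: C, bond orders sum to 4 (valence 4) → 0 H
  atom 7: Br (halogen, monovalent) → 0 H
  atom 8: C with explicit H count 0
  atom 9: C, bond orders sum to 1 (valence 4) → 3 H
  atom 10: N, bond orders sum to 3 (valence 3) → 0 H
  atom 11: C, bond orders sum to 4 (valence 4) → 0 H
  atom 12: Cl (halogen, monovalent) → 0 H
Totals → C:7, H:8, Br:1, Cl:1, N:2, O:1.
In Hill order: C7H8BrClN2O.

C7H8BrClN2O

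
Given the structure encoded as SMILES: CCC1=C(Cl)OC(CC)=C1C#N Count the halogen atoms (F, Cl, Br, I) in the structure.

Halogen atoms appear at heavy-atom position 5 (1×Cl).
Other groups present: 1 nitrile.
Halogen count: 1.

1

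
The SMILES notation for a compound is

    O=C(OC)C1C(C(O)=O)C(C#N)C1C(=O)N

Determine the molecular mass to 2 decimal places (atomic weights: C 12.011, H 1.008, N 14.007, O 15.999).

226.19 g/mol

First, the molecular formula is C9H10N2O5 (counting implicit H from valence).
  C: 9 × 12.011 = 108.099
  H: 10 × 1.008 = 10.080
  N: 2 × 14.007 = 28.014
  O: 5 × 15.999 = 79.995
Sum: 9×12.011 + 10×1.008 + 2×14.007 + 5×15.999 = 226.188 → 226.19 g/mol.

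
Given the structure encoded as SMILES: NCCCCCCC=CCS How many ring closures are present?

0

In SMILES, each pair of matching ring-closure digits denotes one ring-closing bond; the number of such bonds equals the number of independent rings.
Ring-closure bonds here: 0.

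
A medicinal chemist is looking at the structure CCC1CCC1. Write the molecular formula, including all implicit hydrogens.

C6H12

Walk through each heavy atom and fill implicit hydrogens from standard valence (C 4, N 3, O 2, S 2, halogen 1):
  atom 1: C, bond orders sum to 1 (valence 4) → 3 H
  atom 2: C, bond orders sum to 2 (valence 4) → 2 H
  atom 3: C, bond orders sum to 3 (valence 4) → 1 H
  atom 4: C, bond orders sum to 2 (valence 4) → 2 H
  atom 5: C, bond orders sum to 2 (valence 4) → 2 H
  atom 6: C, bond orders sum to 2 (valence 4) → 2 H
Totals → C:6, H:12.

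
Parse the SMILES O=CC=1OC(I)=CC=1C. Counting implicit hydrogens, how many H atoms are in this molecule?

5

Walk through each heavy atom and fill implicit hydrogens from standard valence (C 4, N 3, O 2, S 2, halogen 1):
  atom 1: O, bond orders sum to 2 (valence 2) → 0 H
  atom 2: C, bond orders sum to 3 (valence 4) → 1 H
  atom 3: C, bond orders sum to 4 (valence 4) → 0 H
  atom 4: O, bond orders sum to 2 (valence 2) → 0 H
  atom 5: C, bond orders sum to 4 (valence 4) → 0 H
  atom 6: I (halogen, monovalent) → 0 H
  atom 7: C, bond orders sum to 3 (valence 4) → 1 H
  atom 8: C, bond orders sum to 4 (valence 4) → 0 H
  atom 9: C, bond orders sum to 1 (valence 4) → 3 H
Total hydrogens: 5.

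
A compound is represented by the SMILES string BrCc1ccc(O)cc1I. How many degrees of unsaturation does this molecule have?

4

Molecular formula: C7H6BrIO.
DoU = (2C + 2 + N − H − X) / 2, where X is the halogen count and O/S are ignored.
    = (2·7 + 2 + 0 − 6 − 2) / 2 = 8 / 2 = 4.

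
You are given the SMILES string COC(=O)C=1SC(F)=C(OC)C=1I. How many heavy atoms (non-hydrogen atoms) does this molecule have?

13

Every atom symbol written in the SMILES (organic subset) is one heavy atom; implicit H are not written.
Heavy atoms by element → C:7, F:1, I:1, O:3, S:1.
Total: 13.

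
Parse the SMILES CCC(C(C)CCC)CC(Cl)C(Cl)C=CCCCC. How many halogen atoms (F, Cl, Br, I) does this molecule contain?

2

Halogen atoms appear at heavy-atom positions 11, 13 (2×Cl).
Other groups present: 1 alkene.
Halogen count: 2.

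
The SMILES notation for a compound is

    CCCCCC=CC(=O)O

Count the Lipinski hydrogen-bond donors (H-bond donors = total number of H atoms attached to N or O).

Donors: find every N or O and count the H atoms it carries.
  atom 9 (O): bond orders sum to 2 → 0 H
  atom 10 (O): bond orders sum to 1 → 1 H
Lipinski HBD = 1.

1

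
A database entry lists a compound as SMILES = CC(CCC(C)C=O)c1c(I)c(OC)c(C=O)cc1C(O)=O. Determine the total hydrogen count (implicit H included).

19

Walk through each heavy atom and fill implicit hydrogens from standard valence (C 4, N 3, O 2, S 2, halogen 1); for lowercase aromatic atoms, an aromatic c carries 1 H when it has two neighbours and 0 H with three, and aromatic n carries 0 H:
  atom 1: C, bond orders sum to 1 (valence 4) → 3 H
  atom 2: C, bond orders sum to 3 (valence 4) → 1 H
  atom 3: C, bond orders sum to 2 (valence 4) → 2 H
  atom 4: C, bond orders sum to 2 (valence 4) → 2 H
  atom 5: C, bond orders sum to 3 (valence 4) → 1 H
  atom 6: C, bond orders sum to 1 (valence 4) → 3 H
  atom 7: C, bond orders sum to 3 (valence 4) → 1 H
  atom 8: O, bond orders sum to 2 (valence 2) → 0 H
  atom 9: aromatic c, 3 neighbours → 0 H
  atom 10: aromatic c, 3 neighbours → 0 H
  atom 11: I (halogen, monovalent) → 0 H
  atom 12: aromatic c, 3 neighbours → 0 H
  atom 13: O, bond orders sum to 2 (valence 2) → 0 H
  atom 14: C, bond orders sum to 1 (valence 4) → 3 H
  atom 15: aromatic c, 3 neighbours → 0 H
  atom 16: C, bond orders sum to 3 (valence 4) → 1 H
  atom 17: O, bond orders sum to 2 (valence 2) → 0 H
  atom 18: aromatic c, 2 neighbours → 1 H
  atom 19: aromatic c, 3 neighbours → 0 H
  atom 20: C, bond orders sum to 4 (valence 4) → 0 H
  atom 21: O, bond orders sum to 1 (valence 2) → 1 H
  atom 22: O, bond orders sum to 2 (valence 2) → 0 H
Total hydrogens: 19.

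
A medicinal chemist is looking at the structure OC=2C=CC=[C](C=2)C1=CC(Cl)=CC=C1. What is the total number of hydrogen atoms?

Walk through each heavy atom and fill implicit hydrogens from standard valence (C 4, N 3, O 2, S 2, halogen 1):
  atom 1: O, bond orders sum to 1 (valence 2) → 1 H
  atom 2: C, bond orders sum to 4 (valence 4) → 0 H
  atom 3: C, bond orders sum to 3 (valence 4) → 1 H
  atom 4: C, bond orders sum to 3 (valence 4) → 1 H
  atom 5: C, bond orders sum to 3 (valence 4) → 1 H
  atom 6: C with explicit H count 0
  atom 7: C, bond orders sum to 3 (valence 4) → 1 H
  atom 8: C, bond orders sum to 4 (valence 4) → 0 H
  atom 9: C, bond orders sum to 3 (valence 4) → 1 H
  atom 10: C, bond orders sum to 4 (valence 4) → 0 H
  atom 11: Cl (halogen, monovalent) → 0 H
  atom 12: C, bond orders sum to 3 (valence 4) → 1 H
  atom 13: C, bond orders sum to 3 (valence 4) → 1 H
  atom 14: C, bond orders sum to 3 (valence 4) → 1 H
Total hydrogens: 9.

9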